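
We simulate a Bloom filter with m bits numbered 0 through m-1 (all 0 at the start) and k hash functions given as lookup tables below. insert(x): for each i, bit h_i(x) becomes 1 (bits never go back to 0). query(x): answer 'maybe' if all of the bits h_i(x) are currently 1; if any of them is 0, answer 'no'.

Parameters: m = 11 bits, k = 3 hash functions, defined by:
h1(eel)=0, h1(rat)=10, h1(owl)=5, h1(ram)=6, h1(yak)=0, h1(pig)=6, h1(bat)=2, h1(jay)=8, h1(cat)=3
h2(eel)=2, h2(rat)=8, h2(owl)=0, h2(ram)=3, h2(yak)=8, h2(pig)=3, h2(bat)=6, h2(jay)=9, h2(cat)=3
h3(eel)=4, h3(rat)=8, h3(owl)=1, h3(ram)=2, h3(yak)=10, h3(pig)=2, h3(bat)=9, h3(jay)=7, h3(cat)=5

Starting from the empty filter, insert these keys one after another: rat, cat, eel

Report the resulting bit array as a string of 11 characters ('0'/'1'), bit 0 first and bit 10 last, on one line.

Answer: 10111100101

Derivation:
Start: bits=00000000000
After insert 'rat': sets bits 8 10 -> bits=00000000101
After insert 'cat': sets bits 3 5 -> bits=00010100101
After insert 'eel': sets bits 0 2 4 -> bits=10111100101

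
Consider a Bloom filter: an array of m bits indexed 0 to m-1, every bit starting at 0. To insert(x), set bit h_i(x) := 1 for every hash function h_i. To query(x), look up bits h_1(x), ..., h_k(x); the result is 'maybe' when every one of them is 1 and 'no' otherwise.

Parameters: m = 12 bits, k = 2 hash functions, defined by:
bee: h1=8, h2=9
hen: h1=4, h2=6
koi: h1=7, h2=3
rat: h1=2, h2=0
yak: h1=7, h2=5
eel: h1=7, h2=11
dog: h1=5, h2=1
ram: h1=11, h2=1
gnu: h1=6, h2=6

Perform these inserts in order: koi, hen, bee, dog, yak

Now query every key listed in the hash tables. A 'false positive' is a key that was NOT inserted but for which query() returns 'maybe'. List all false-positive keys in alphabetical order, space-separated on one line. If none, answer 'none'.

Answer: gnu

Derivation:
Start: bits=000000000000
After insert 'koi': sets bits 3 7 -> bits=000100010000
After insert 'hen': sets bits 4 6 -> bits=000110110000
After insert 'bee': sets bits 8 9 -> bits=000110111100
After insert 'dog': sets bits 1 5 -> bits=010111111100
After insert 'yak': sets bits 5 7 -> bits=010111111100
Not inserted: eel gnu ram rat — query each against bits=010111111100:
query eel: checks bit7=1, bit11=0 (has a 0) -> no => not a false positive
query gnu: checks bit6=1 (all 1) -> maybe => FALSE POSITIVE
query ram: checks bit1=1, bit11=0 (has a 0) -> no => not a false positive
query rat: checks bit0=0, bit2=0 (has a 0) -> no => not a false positive
False positives (alphabetical): gnu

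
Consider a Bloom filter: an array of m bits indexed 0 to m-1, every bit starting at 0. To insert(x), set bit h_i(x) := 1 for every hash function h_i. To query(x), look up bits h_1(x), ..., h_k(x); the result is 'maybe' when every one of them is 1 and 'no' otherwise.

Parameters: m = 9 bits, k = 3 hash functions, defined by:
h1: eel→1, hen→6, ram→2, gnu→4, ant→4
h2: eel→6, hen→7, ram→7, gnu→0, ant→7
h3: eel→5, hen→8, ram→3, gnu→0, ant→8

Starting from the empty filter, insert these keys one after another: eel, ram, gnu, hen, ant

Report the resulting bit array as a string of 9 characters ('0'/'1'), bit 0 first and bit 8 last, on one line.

Answer: 111111111

Derivation:
Start: bits=000000000
After insert 'eel': sets bits 1 5 6 -> bits=010001100
After insert 'ram': sets bits 2 3 7 -> bits=011101110
After insert 'gnu': sets bits 0 4 -> bits=111111110
After insert 'hen': sets bits 6 7 8 -> bits=111111111
After insert 'ant': sets bits 4 7 8 -> bits=111111111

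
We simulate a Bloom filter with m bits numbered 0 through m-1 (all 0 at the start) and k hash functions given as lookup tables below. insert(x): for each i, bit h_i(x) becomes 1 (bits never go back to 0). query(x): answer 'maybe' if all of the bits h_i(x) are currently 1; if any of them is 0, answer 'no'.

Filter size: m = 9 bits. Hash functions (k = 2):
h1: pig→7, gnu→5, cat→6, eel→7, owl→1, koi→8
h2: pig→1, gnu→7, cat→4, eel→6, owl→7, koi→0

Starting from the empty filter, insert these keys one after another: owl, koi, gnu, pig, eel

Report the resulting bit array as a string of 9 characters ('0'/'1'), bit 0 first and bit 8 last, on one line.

Start: bits=000000000
After insert 'owl': sets bits 1 7 -> bits=010000010
After insert 'koi': sets bits 0 8 -> bits=110000011
After insert 'gnu': sets bits 5 7 -> bits=110001011
After insert 'pig': sets bits 1 7 -> bits=110001011
After insert 'eel': sets bits 6 7 -> bits=110001111

Answer: 110001111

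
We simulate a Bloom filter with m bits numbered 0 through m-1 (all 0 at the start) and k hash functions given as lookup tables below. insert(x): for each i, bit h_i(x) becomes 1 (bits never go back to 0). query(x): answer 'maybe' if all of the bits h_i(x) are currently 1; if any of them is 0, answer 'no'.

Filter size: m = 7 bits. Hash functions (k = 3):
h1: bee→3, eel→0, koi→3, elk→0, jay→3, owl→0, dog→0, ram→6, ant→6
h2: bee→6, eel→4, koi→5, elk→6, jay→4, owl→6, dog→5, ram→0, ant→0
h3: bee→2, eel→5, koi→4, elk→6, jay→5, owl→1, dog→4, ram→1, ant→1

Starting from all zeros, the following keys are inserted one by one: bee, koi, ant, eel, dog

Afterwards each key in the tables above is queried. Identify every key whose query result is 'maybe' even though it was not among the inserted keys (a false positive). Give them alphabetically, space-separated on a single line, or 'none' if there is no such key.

Start: bits=0000000
After insert 'bee': sets bits 2 3 6 -> bits=0011001
After insert 'koi': sets bits 3 4 5 -> bits=0011111
After insert 'ant': sets bits 0 1 6 -> bits=1111111
After insert 'eel': sets bits 0 4 5 -> bits=1111111
After insert 'dog': sets bits 0 4 5 -> bits=1111111
Not inserted: elk jay owl ram — query each against bits=1111111:
query elk: checks bit0=1, bit6=1 (all 1) -> maybe => FALSE POSITIVE
query jay: checks bit3=1, bit4=1, bit5=1 (all 1) -> maybe => FALSE POSITIVE
query owl: checks bit0=1, bit1=1, bit6=1 (all 1) -> maybe => FALSE POSITIVE
query ram: checks bit0=1, bit1=1, bit6=1 (all 1) -> maybe => FALSE POSITIVE
False positives (alphabetical): elk jay owl ram

Answer: elk jay owl ram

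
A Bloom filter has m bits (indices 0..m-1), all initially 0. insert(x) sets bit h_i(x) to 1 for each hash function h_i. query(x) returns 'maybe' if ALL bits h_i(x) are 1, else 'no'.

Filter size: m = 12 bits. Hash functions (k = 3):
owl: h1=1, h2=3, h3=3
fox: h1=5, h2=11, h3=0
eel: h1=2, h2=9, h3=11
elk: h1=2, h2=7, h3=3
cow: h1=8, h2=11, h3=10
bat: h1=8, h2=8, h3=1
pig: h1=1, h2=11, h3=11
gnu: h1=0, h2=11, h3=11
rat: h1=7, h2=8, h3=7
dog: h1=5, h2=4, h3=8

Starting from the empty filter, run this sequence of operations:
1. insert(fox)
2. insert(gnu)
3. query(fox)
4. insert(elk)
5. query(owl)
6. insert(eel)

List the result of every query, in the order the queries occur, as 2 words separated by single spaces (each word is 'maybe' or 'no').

Answer: maybe no

Derivation:
Start: bits=000000000000
Op 1: insert fox -> sets bits 0 5 11 -> bits=100001000001
Op 2: insert gnu -> sets bits 0 11 -> bits=100001000001
Op 3: query fox -> checks bit0=1, bit5=1, bit11=1 (all 1) -> maybe
Op 4: insert elk -> sets bits 2 3 7 -> bits=101101010001
Op 5: query owl -> checks bit1=0, bit3=1 (has a 0) -> no
Op 6: insert eel -> sets bits 2 9 11 -> bits=101101010101
Query results in order: maybe no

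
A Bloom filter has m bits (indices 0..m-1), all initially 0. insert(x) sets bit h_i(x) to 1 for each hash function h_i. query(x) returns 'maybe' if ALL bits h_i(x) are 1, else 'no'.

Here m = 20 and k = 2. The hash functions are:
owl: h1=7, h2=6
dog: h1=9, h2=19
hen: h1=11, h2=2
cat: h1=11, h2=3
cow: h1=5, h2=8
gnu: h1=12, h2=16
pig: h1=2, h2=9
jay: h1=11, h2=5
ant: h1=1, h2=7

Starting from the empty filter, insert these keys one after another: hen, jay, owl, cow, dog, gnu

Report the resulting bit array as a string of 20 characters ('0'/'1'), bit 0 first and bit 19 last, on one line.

Start: bits=00000000000000000000
After insert 'hen': sets bits 2 11 -> bits=00100000000100000000
After insert 'jay': sets bits 5 11 -> bits=00100100000100000000
After insert 'owl': sets bits 6 7 -> bits=00100111000100000000
After insert 'cow': sets bits 5 8 -> bits=00100111100100000000
After insert 'dog': sets bits 9 19 -> bits=00100111110100000001
After insert 'gnu': sets bits 12 16 -> bits=00100111110110001001

Answer: 00100111110110001001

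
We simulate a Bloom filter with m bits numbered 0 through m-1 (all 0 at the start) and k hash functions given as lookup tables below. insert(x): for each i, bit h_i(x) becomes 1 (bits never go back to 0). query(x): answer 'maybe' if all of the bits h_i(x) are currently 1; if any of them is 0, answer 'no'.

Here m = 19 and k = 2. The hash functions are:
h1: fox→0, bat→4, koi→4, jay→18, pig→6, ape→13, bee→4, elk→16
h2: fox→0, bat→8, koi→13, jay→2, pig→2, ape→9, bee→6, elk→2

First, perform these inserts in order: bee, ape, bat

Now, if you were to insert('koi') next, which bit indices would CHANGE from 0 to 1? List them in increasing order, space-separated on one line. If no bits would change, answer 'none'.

Answer: none

Derivation:
Start: bits=0000000000000000000
After insert 'bee': sets bits 4 6 -> bits=0000101000000000000
After insert 'ape': sets bits 9 13 -> bits=0000101001000100000
After insert 'bat': sets bits 4 8 -> bits=0000101011000100000
insert 'koi' would touch bits 4 13; currently bit4=1, bit13=1
Bits that are 0 among those (would change 0->1): none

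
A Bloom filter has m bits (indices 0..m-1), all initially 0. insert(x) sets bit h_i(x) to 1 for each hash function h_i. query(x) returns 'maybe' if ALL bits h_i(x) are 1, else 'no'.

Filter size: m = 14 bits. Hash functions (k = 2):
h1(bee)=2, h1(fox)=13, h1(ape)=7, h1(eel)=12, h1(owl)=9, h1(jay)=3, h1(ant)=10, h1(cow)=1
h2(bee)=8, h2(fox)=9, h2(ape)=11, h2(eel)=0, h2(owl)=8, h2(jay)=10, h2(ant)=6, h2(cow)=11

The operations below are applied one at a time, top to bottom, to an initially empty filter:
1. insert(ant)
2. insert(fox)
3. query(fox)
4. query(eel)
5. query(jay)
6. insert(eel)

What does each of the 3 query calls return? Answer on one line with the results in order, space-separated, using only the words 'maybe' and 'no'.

Answer: maybe no no

Derivation:
Start: bits=00000000000000
Op 1: insert ant -> sets bits 6 10 -> bits=00000010001000
Op 2: insert fox -> sets bits 9 13 -> bits=00000010011001
Op 3: query fox -> checks bit9=1, bit13=1 (all 1) -> maybe
Op 4: query eel -> checks bit0=0, bit12=0 (has a 0) -> no
Op 5: query jay -> checks bit3=0, bit10=1 (has a 0) -> no
Op 6: insert eel -> sets bits 0 12 -> bits=10000010011011
Query results in order: maybe no no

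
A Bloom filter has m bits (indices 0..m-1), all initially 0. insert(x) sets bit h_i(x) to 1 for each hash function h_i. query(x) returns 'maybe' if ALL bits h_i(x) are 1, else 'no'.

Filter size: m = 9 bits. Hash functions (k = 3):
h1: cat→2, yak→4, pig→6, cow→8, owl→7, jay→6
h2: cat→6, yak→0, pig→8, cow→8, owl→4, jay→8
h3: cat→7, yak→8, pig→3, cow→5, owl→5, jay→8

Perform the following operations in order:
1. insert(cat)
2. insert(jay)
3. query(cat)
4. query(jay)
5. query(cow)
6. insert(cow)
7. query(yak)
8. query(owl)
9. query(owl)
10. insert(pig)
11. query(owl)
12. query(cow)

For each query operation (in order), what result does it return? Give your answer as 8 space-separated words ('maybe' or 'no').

Start: bits=000000000
Op 1: insert cat -> sets bits 2 6 7 -> bits=001000110
Op 2: insert jay -> sets bits 6 8 -> bits=001000111
Op 3: query cat -> checks bit2=1, bit6=1, bit7=1 (all 1) -> maybe
Op 4: query jay -> checks bit6=1, bit8=1 (all 1) -> maybe
Op 5: query cow -> checks bit5=0, bit8=1 (has a 0) -> no
Op 6: insert cow -> sets bits 5 8 -> bits=001001111
Op 7: query yak -> checks bit0=0, bit4=0, bit8=1 (has a 0) -> no
Op 8: query owl -> checks bit4=0, bit5=1, bit7=1 (has a 0) -> no
Op 9: query owl -> checks bit4=0, bit5=1, bit7=1 (has a 0) -> no
Op 10: insert pig -> sets bits 3 6 8 -> bits=001101111
Op 11: query owl -> checks bit4=0, bit5=1, bit7=1 (has a 0) -> no
Op 12: query cow -> checks bit5=1, bit8=1 (all 1) -> maybe
Query results in order: maybe maybe no no no no no maybe

Answer: maybe maybe no no no no no maybe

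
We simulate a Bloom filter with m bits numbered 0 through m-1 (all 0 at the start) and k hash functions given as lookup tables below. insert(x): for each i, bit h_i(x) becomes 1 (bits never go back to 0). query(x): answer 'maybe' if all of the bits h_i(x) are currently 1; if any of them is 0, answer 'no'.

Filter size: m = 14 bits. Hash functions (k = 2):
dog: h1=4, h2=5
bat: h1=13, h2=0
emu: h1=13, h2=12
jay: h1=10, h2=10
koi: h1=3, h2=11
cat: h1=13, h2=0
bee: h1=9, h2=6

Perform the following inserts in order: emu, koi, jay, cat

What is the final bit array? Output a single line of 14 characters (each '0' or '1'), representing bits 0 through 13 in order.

Start: bits=00000000000000
After insert 'emu': sets bits 12 13 -> bits=00000000000011
After insert 'koi': sets bits 3 11 -> bits=00010000000111
After insert 'jay': sets bits 10 -> bits=00010000001111
After insert 'cat': sets bits 0 13 -> bits=10010000001111

Answer: 10010000001111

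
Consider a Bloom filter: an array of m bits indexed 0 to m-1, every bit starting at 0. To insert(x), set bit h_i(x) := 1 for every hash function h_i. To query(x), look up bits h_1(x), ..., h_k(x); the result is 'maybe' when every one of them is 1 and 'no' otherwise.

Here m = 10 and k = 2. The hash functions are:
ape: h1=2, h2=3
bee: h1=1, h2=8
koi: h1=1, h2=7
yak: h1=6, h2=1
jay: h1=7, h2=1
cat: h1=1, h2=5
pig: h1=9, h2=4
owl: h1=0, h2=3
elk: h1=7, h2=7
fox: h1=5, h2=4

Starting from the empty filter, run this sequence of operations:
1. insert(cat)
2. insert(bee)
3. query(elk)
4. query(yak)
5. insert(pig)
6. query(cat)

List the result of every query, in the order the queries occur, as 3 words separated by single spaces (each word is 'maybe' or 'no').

Start: bits=0000000000
Op 1: insert cat -> sets bits 1 5 -> bits=0100010000
Op 2: insert bee -> sets bits 1 8 -> bits=0100010010
Op 3: query elk -> checks bit7=0 (has a 0) -> no
Op 4: query yak -> checks bit1=1, bit6=0 (has a 0) -> no
Op 5: insert pig -> sets bits 4 9 -> bits=0100110011
Op 6: query cat -> checks bit1=1, bit5=1 (all 1) -> maybe
Query results in order: no no maybe

Answer: no no maybe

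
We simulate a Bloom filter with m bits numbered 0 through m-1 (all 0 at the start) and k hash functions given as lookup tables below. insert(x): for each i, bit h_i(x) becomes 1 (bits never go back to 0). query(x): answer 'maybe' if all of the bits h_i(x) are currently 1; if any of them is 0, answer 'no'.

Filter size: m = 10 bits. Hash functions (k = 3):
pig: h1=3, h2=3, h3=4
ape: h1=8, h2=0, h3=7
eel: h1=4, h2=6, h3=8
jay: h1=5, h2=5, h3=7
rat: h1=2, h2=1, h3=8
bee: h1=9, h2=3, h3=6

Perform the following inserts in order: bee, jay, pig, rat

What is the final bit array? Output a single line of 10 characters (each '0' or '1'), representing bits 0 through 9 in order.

Answer: 0111111111

Derivation:
Start: bits=0000000000
After insert 'bee': sets bits 3 6 9 -> bits=0001001001
After insert 'jay': sets bits 5 7 -> bits=0001011101
After insert 'pig': sets bits 3 4 -> bits=0001111101
After insert 'rat': sets bits 1 2 8 -> bits=0111111111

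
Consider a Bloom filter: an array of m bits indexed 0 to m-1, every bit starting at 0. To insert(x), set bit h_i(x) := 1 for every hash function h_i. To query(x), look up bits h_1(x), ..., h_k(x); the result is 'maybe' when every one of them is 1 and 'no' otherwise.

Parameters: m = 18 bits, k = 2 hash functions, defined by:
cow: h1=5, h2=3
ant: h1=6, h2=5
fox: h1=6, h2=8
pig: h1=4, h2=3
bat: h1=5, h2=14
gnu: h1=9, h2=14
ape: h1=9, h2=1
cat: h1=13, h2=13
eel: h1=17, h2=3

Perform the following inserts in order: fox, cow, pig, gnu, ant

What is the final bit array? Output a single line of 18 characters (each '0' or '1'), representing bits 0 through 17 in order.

Start: bits=000000000000000000
After insert 'fox': sets bits 6 8 -> bits=000000101000000000
After insert 'cow': sets bits 3 5 -> bits=000101101000000000
After insert 'pig': sets bits 3 4 -> bits=000111101000000000
After insert 'gnu': sets bits 9 14 -> bits=000111101100001000
After insert 'ant': sets bits 5 6 -> bits=000111101100001000

Answer: 000111101100001000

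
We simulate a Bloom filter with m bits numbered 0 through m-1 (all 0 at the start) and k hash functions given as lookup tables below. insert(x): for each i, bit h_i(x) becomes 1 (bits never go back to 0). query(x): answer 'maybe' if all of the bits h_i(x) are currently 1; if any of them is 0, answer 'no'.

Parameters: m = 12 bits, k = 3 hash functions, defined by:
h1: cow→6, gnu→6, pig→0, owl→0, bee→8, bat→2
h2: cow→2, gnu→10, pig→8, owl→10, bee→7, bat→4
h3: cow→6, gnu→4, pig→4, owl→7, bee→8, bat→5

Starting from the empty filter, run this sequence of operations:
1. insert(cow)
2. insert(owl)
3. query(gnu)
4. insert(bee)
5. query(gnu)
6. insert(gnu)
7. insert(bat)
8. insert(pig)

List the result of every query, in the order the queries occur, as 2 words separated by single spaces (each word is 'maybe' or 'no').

Start: bits=000000000000
Op 1: insert cow -> sets bits 2 6 -> bits=001000100000
Op 2: insert owl -> sets bits 0 7 10 -> bits=101000110010
Op 3: query gnu -> checks bit4=0, bit6=1, bit10=1 (has a 0) -> no
Op 4: insert bee -> sets bits 7 8 -> bits=101000111010
Op 5: query gnu -> checks bit4=0, bit6=1, bit10=1 (has a 0) -> no
Op 6: insert gnu -> sets bits 4 6 10 -> bits=101010111010
Op 7: insert bat -> sets bits 2 4 5 -> bits=101011111010
Op 8: insert pig -> sets bits 0 4 8 -> bits=101011111010
Query results in order: no no

Answer: no no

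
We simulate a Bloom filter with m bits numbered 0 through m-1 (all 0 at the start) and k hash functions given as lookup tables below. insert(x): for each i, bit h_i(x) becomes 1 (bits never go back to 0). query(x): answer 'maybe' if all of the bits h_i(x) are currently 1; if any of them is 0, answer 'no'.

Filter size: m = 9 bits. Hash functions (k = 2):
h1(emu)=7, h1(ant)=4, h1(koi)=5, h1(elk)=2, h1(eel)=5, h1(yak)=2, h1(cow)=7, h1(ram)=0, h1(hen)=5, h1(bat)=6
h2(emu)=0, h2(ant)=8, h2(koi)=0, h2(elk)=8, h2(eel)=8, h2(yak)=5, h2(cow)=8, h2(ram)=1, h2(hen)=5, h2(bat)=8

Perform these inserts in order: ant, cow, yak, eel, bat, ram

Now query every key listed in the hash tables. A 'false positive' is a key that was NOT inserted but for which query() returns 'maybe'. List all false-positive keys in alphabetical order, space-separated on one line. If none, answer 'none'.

Start: bits=000000000
After insert 'ant': sets bits 4 8 -> bits=000010001
After insert 'cow': sets bits 7 8 -> bits=000010011
After insert 'yak': sets bits 2 5 -> bits=001011011
After insert 'eel': sets bits 5 8 -> bits=001011011
After insert 'bat': sets bits 6 8 -> bits=001011111
After insert 'ram': sets bits 0 1 -> bits=111011111
Not inserted: elk emu hen koi — query each against bits=111011111:
query elk: checks bit2=1, bit8=1 (all 1) -> maybe => FALSE POSITIVE
query emu: checks bit0=1, bit7=1 (all 1) -> maybe => FALSE POSITIVE
query hen: checks bit5=1 (all 1) -> maybe => FALSE POSITIVE
query koi: checks bit0=1, bit5=1 (all 1) -> maybe => FALSE POSITIVE
False positives (alphabetical): elk emu hen koi

Answer: elk emu hen koi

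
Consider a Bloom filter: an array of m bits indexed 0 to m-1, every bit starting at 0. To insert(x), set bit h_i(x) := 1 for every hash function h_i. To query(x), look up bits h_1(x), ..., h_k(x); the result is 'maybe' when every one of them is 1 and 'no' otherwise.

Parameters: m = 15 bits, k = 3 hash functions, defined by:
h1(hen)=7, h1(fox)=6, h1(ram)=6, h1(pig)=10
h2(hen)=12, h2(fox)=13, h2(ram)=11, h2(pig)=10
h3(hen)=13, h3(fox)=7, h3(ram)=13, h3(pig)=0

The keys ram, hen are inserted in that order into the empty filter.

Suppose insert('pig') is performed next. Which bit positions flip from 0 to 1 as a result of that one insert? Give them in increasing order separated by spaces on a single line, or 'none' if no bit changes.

Answer: 0 10

Derivation:
Start: bits=000000000000000
After insert 'ram': sets bits 6 11 13 -> bits=000000100001010
After insert 'hen': sets bits 7 12 13 -> bits=000000110001110
insert 'pig' would touch bits 0 10; currently bit0=0, bit10=0
Bits that are 0 among those (would change 0->1): 0 10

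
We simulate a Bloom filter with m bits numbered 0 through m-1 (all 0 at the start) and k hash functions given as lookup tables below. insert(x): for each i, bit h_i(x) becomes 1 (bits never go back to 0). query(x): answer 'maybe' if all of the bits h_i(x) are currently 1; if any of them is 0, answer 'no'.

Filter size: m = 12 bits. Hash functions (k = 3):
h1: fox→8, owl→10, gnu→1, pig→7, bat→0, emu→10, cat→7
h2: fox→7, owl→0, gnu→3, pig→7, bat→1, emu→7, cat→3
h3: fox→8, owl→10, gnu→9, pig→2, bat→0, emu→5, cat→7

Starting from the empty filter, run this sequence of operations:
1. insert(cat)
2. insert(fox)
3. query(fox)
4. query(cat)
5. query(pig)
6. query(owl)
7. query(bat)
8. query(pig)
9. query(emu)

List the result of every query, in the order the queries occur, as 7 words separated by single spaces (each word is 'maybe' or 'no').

Start: bits=000000000000
Op 1: insert cat -> sets bits 3 7 -> bits=000100010000
Op 2: insert fox -> sets bits 7 8 -> bits=000100011000
Op 3: query fox -> checks bit7=1, bit8=1 (all 1) -> maybe
Op 4: query cat -> checks bit3=1, bit7=1 (all 1) -> maybe
Op 5: query pig -> checks bit2=0, bit7=1 (has a 0) -> no
Op 6: query owl -> checks bit0=0, bit10=0 (has a 0) -> no
Op 7: query bat -> checks bit0=0, bit1=0 (has a 0) -> no
Op 8: query pig -> checks bit2=0, bit7=1 (has a 0) -> no
Op 9: query emu -> checks bit5=0, bit7=1, bit10=0 (has a 0) -> no
Query results in order: maybe maybe no no no no no

Answer: maybe maybe no no no no no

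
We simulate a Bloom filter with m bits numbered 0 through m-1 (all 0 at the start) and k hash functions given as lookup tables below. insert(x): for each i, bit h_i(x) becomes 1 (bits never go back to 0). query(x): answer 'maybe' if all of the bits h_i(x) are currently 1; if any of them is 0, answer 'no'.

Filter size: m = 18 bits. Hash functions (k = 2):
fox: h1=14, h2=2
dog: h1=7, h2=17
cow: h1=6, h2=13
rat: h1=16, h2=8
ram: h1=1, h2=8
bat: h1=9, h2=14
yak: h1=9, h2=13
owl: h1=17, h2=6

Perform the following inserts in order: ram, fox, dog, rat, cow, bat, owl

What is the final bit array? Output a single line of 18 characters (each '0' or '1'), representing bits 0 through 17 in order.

Start: bits=000000000000000000
After insert 'ram': sets bits 1 8 -> bits=010000001000000000
After insert 'fox': sets bits 2 14 -> bits=011000001000001000
After insert 'dog': sets bits 7 17 -> bits=011000011000001001
After insert 'rat': sets bits 8 16 -> bits=011000011000001011
After insert 'cow': sets bits 6 13 -> bits=011000111000011011
After insert 'bat': sets bits 9 14 -> bits=011000111100011011
After insert 'owl': sets bits 6 17 -> bits=011000111100011011

Answer: 011000111100011011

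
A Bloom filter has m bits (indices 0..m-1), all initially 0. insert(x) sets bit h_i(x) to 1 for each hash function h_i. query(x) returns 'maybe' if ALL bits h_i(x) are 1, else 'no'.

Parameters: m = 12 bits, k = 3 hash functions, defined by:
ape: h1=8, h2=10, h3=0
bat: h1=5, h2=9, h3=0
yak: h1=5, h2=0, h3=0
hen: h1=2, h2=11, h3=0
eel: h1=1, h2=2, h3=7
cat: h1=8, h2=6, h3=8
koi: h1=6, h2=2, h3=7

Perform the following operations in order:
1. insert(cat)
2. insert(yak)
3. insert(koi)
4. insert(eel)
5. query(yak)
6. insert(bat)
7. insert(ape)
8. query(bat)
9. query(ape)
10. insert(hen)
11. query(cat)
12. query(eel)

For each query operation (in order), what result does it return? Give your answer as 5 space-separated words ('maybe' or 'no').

Start: bits=000000000000
Op 1: insert cat -> sets bits 6 8 -> bits=000000101000
Op 2: insert yak -> sets bits 0 5 -> bits=100001101000
Op 3: insert koi -> sets bits 2 6 7 -> bits=101001111000
Op 4: insert eel -> sets bits 1 2 7 -> bits=111001111000
Op 5: query yak -> checks bit0=1, bit5=1 (all 1) -> maybe
Op 6: insert bat -> sets bits 0 5 9 -> bits=111001111100
Op 7: insert ape -> sets bits 0 8 10 -> bits=111001111110
Op 8: query bat -> checks bit0=1, bit5=1, bit9=1 (all 1) -> maybe
Op 9: query ape -> checks bit0=1, bit8=1, bit10=1 (all 1) -> maybe
Op 10: insert hen -> sets bits 0 2 11 -> bits=111001111111
Op 11: query cat -> checks bit6=1, bit8=1 (all 1) -> maybe
Op 12: query eel -> checks bit1=1, bit2=1, bit7=1 (all 1) -> maybe
Query results in order: maybe maybe maybe maybe maybe

Answer: maybe maybe maybe maybe maybe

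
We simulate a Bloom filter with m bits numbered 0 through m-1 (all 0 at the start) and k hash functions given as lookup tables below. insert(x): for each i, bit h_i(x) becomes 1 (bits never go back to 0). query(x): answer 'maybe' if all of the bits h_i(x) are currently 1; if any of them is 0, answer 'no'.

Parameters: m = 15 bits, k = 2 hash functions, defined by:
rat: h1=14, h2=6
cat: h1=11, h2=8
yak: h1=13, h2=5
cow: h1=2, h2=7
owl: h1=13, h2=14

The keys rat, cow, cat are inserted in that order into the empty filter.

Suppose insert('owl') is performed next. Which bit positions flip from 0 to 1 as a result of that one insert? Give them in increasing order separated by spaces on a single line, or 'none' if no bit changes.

Start: bits=000000000000000
After insert 'rat': sets bits 6 14 -> bits=000000100000001
After insert 'cow': sets bits 2 7 -> bits=001000110000001
After insert 'cat': sets bits 8 11 -> bits=001000111001001
insert 'owl' would touch bits 13 14; currently bit13=0, bit14=1
Bits that are 0 among those (would change 0->1): 13

Answer: 13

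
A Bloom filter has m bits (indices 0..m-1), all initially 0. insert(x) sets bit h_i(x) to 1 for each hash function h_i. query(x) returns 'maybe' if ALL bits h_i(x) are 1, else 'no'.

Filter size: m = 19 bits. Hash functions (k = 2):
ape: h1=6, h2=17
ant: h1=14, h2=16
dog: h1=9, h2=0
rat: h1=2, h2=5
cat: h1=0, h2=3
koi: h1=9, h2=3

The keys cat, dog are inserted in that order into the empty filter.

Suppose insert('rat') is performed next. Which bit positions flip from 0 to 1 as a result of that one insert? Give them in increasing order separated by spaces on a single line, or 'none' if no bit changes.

Answer: 2 5

Derivation:
Start: bits=0000000000000000000
After insert 'cat': sets bits 0 3 -> bits=1001000000000000000
After insert 'dog': sets bits 0 9 -> bits=1001000001000000000
insert 'rat' would touch bits 2 5; currently bit2=0, bit5=0
Bits that are 0 among those (would change 0->1): 2 5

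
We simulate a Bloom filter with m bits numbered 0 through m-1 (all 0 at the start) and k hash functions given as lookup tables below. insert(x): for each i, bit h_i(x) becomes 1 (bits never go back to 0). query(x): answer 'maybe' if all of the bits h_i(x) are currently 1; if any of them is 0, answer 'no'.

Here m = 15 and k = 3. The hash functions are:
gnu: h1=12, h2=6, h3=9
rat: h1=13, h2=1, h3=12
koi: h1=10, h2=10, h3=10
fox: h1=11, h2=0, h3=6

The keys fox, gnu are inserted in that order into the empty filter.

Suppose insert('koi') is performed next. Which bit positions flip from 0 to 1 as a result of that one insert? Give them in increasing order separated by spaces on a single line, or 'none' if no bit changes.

Answer: 10

Derivation:
Start: bits=000000000000000
After insert 'fox': sets bits 0 6 11 -> bits=100000100001000
After insert 'gnu': sets bits 6 9 12 -> bits=100000100101100
insert 'koi' would touch bits 10; currently bit10=0
Bits that are 0 among those (would change 0->1): 10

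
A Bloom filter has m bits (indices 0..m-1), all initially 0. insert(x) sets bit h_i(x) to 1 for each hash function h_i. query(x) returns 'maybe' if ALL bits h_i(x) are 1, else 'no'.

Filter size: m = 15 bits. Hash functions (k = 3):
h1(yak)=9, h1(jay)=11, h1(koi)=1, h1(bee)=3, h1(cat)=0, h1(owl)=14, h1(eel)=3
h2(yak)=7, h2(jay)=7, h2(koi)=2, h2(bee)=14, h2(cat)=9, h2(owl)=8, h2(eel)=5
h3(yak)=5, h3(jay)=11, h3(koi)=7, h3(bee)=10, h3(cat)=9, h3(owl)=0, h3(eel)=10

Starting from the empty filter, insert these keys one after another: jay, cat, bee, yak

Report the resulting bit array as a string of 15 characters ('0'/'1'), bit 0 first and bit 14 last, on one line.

Start: bits=000000000000000
After insert 'jay': sets bits 7 11 -> bits=000000010001000
After insert 'cat': sets bits 0 9 -> bits=100000010101000
After insert 'bee': sets bits 3 10 14 -> bits=100100010111001
After insert 'yak': sets bits 5 7 9 -> bits=100101010111001

Answer: 100101010111001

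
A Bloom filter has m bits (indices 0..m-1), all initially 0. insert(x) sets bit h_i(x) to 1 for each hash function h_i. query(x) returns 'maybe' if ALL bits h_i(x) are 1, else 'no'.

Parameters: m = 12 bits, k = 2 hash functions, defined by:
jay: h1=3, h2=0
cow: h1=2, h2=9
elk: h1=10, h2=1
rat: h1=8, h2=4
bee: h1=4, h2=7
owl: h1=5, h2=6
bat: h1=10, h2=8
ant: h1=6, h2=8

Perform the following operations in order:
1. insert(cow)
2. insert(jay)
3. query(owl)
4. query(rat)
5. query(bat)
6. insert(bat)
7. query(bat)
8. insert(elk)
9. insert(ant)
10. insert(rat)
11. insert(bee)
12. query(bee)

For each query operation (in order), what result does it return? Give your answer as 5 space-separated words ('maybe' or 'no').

Start: bits=000000000000
Op 1: insert cow -> sets bits 2 9 -> bits=001000000100
Op 2: insert jay -> sets bits 0 3 -> bits=101100000100
Op 3: query owl -> checks bit5=0, bit6=0 (has a 0) -> no
Op 4: query rat -> checks bit4=0, bit8=0 (has a 0) -> no
Op 5: query bat -> checks bit8=0, bit10=0 (has a 0) -> no
Op 6: insert bat -> sets bits 8 10 -> bits=101100001110
Op 7: query bat -> checks bit8=1, bit10=1 (all 1) -> maybe
Op 8: insert elk -> sets bits 1 10 -> bits=111100001110
Op 9: insert ant -> sets bits 6 8 -> bits=111100101110
Op 10: insert rat -> sets bits 4 8 -> bits=111110101110
Op 11: insert bee -> sets bits 4 7 -> bits=111110111110
Op 12: query bee -> checks bit4=1, bit7=1 (all 1) -> maybe
Query results in order: no no no maybe maybe

Answer: no no no maybe maybe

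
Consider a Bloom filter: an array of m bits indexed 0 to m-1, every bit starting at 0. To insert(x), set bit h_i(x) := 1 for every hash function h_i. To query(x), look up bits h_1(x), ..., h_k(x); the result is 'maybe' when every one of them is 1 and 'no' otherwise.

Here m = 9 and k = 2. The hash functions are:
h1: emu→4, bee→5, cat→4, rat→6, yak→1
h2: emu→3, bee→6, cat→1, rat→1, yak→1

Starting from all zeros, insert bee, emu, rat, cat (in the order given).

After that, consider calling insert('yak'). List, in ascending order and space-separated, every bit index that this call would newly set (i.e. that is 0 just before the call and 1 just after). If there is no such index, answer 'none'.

Start: bits=000000000
After insert 'bee': sets bits 5 6 -> bits=000001100
After insert 'emu': sets bits 3 4 -> bits=000111100
After insert 'rat': sets bits 1 6 -> bits=010111100
After insert 'cat': sets bits 1 4 -> bits=010111100
insert 'yak' would touch bits 1; currently bit1=1
Bits that are 0 among those (would change 0->1): none

Answer: none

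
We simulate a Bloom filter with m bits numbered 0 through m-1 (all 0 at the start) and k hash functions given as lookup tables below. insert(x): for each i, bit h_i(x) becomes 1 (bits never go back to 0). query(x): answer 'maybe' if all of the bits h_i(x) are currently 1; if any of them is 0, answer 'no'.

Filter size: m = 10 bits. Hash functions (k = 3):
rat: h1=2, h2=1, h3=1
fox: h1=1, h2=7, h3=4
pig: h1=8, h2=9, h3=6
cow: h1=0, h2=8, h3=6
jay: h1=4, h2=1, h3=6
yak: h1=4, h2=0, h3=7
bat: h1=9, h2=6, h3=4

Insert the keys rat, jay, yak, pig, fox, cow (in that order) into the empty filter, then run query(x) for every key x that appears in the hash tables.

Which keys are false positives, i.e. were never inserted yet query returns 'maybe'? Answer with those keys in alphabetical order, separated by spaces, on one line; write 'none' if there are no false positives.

Answer: bat

Derivation:
Start: bits=0000000000
After insert 'rat': sets bits 1 2 -> bits=0110000000
After insert 'jay': sets bits 1 4 6 -> bits=0110101000
After insert 'yak': sets bits 0 4 7 -> bits=1110101100
After insert 'pig': sets bits 6 8 9 -> bits=1110101111
After insert 'fox': sets bits 1 4 7 -> bits=1110101111
After insert 'cow': sets bits 0 6 8 -> bits=1110101111
Not inserted: bat — query each against bits=1110101111:
query bat: checks bit4=1, bit6=1, bit9=1 (all 1) -> maybe => FALSE POSITIVE
False positives (alphabetical): bat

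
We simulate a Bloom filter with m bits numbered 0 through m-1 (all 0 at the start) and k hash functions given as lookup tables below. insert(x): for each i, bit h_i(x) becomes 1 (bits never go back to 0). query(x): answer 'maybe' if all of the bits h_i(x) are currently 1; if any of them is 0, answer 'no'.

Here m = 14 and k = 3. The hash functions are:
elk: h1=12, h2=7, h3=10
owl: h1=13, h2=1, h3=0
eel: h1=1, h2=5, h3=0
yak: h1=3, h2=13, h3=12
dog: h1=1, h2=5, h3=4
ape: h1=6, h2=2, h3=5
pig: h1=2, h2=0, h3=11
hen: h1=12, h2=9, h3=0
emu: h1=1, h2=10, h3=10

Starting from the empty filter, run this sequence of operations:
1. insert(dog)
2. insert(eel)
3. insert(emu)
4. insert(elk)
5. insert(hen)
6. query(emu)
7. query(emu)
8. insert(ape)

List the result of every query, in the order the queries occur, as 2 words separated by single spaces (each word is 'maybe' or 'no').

Start: bits=00000000000000
Op 1: insert dog -> sets bits 1 4 5 -> bits=01001100000000
Op 2: insert eel -> sets bits 0 1 5 -> bits=11001100000000
Op 3: insert emu -> sets bits 1 10 -> bits=11001100001000
Op 4: insert elk -> sets bits 7 10 12 -> bits=11001101001010
Op 5: insert hen -> sets bits 0 9 12 -> bits=11001101011010
Op 6: query emu -> checks bit1=1, bit10=1 (all 1) -> maybe
Op 7: query emu -> checks bit1=1, bit10=1 (all 1) -> maybe
Op 8: insert ape -> sets bits 2 5 6 -> bits=11101111011010
Query results in order: maybe maybe

Answer: maybe maybe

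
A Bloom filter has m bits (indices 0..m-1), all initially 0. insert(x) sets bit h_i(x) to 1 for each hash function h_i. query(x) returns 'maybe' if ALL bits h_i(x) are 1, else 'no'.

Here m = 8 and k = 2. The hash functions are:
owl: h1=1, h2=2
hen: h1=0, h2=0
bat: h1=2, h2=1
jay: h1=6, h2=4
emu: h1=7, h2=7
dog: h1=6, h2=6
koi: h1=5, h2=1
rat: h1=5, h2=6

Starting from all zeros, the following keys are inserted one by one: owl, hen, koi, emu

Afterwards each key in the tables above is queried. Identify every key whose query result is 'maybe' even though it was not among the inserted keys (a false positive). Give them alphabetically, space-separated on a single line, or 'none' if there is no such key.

Answer: bat

Derivation:
Start: bits=00000000
After insert 'owl': sets bits 1 2 -> bits=01100000
After insert 'hen': sets bits 0 -> bits=11100000
After insert 'koi': sets bits 1 5 -> bits=11100100
After insert 'emu': sets bits 7 -> bits=11100101
Not inserted: bat dog jay rat — query each against bits=11100101:
query bat: checks bit1=1, bit2=1 (all 1) -> maybe => FALSE POSITIVE
query dog: checks bit6=0 (has a 0) -> no => not a false positive
query jay: checks bit4=0, bit6=0 (has a 0) -> no => not a false positive
query rat: checks bit5=1, bit6=0 (has a 0) -> no => not a false positive
False positives (alphabetical): bat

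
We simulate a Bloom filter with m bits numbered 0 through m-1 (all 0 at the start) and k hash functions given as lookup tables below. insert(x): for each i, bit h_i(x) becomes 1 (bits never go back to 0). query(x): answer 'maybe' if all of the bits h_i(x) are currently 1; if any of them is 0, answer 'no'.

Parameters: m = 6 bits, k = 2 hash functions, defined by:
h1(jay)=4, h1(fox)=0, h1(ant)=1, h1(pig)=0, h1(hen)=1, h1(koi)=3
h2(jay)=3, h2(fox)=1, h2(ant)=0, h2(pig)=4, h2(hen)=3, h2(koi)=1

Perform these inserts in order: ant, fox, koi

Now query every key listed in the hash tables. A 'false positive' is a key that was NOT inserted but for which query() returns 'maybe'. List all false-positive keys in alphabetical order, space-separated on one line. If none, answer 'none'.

Start: bits=000000
After insert 'ant': sets bits 0 1 -> bits=110000
After insert 'fox': sets bits 0 1 -> bits=110000
After insert 'koi': sets bits 1 3 -> bits=110100
Not inserted: hen jay pig — query each against bits=110100:
query hen: checks bit1=1, bit3=1 (all 1) -> maybe => FALSE POSITIVE
query jay: checks bit3=1, bit4=0 (has a 0) -> no => not a false positive
query pig: checks bit0=1, bit4=0 (has a 0) -> no => not a false positive
False positives (alphabetical): hen

Answer: hen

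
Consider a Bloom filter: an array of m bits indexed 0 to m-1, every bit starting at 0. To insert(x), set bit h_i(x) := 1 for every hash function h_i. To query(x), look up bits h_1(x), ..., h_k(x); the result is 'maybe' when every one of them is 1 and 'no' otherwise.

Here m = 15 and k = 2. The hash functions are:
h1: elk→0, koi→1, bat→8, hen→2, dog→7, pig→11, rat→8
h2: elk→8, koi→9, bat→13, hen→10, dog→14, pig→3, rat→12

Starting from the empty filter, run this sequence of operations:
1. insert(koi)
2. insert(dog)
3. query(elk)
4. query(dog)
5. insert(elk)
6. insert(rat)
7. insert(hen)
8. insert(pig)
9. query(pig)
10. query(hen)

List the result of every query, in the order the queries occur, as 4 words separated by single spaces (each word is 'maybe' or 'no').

Start: bits=000000000000000
Op 1: insert koi -> sets bits 1 9 -> bits=010000000100000
Op 2: insert dog -> sets bits 7 14 -> bits=010000010100001
Op 3: query elk -> checks bit0=0, bit8=0 (has a 0) -> no
Op 4: query dog -> checks bit7=1, bit14=1 (all 1) -> maybe
Op 5: insert elk -> sets bits 0 8 -> bits=110000011100001
Op 6: insert rat -> sets bits 8 12 -> bits=110000011100101
Op 7: insert hen -> sets bits 2 10 -> bits=111000011110101
Op 8: insert pig -> sets bits 3 11 -> bits=111100011111101
Op 9: query pig -> checks bit3=1, bit11=1 (all 1) -> maybe
Op 10: query hen -> checks bit2=1, bit10=1 (all 1) -> maybe
Query results in order: no maybe maybe maybe

Answer: no maybe maybe maybe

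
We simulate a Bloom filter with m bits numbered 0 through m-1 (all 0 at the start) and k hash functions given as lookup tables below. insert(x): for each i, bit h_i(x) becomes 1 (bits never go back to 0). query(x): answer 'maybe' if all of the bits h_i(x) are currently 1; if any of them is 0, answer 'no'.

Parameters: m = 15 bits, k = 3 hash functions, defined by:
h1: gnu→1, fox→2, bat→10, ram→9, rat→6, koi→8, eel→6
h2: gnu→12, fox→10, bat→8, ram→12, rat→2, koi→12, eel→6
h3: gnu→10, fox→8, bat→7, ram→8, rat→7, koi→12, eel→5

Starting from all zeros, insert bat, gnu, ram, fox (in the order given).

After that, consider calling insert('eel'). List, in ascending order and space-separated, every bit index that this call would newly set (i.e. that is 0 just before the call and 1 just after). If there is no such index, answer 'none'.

Answer: 5 6

Derivation:
Start: bits=000000000000000
After insert 'bat': sets bits 7 8 10 -> bits=000000011010000
After insert 'gnu': sets bits 1 10 12 -> bits=010000011010100
After insert 'ram': sets bits 8 9 12 -> bits=010000011110100
After insert 'fox': sets bits 2 8 10 -> bits=011000011110100
insert 'eel' would touch bits 5 6; currently bit5=0, bit6=0
Bits that are 0 among those (would change 0->1): 5 6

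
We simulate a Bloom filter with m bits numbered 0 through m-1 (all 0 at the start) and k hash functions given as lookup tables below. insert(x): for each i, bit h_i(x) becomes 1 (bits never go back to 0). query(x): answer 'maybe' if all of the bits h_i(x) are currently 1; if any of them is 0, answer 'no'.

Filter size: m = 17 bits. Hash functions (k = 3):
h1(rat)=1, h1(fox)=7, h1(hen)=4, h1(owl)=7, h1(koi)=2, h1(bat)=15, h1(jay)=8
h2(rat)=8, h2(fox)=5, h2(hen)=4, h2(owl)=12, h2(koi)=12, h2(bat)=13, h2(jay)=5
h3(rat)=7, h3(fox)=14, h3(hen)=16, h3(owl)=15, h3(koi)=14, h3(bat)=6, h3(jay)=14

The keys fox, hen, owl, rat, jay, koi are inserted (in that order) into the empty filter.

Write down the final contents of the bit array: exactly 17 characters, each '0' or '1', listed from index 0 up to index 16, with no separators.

Start: bits=00000000000000000
After insert 'fox': sets bits 5 7 14 -> bits=00000101000000100
After insert 'hen': sets bits 4 16 -> bits=00001101000000101
After insert 'owl': sets bits 7 12 15 -> bits=00001101000010111
After insert 'rat': sets bits 1 7 8 -> bits=01001101100010111
After insert 'jay': sets bits 5 8 14 -> bits=01001101100010111
After insert 'koi': sets bits 2 12 14 -> bits=01101101100010111

Answer: 01101101100010111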